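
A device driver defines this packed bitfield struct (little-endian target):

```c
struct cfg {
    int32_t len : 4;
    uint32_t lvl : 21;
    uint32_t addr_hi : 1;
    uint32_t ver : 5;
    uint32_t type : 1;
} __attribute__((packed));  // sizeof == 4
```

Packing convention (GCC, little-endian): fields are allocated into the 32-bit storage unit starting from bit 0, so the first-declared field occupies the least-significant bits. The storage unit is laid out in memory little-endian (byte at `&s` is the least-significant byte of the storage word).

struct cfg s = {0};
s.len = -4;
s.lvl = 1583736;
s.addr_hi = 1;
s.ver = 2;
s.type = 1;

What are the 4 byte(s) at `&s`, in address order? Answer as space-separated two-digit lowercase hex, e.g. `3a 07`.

8c a7 82 8b

len (4b) val=-4 bits=0xc at bit 0: 0x0000000c
lvl (21b) val=1583736 bits=0x182a78 at bit 4: 0x0182a78c
addr_hi (1b) val=1 bits=0x1 at bit 25: 0x0382a78c
ver (5b) val=2 bits=0x2 at bit 26: 0x0b82a78c
type (1b) val=1 bits=0x1 at bit 31: 0x8b82a78c
word = 0x8b82a78c → little-endian bytes:
  [0]=0x8c  [1]=0xa7  [2]=0x82  [3]=0x8b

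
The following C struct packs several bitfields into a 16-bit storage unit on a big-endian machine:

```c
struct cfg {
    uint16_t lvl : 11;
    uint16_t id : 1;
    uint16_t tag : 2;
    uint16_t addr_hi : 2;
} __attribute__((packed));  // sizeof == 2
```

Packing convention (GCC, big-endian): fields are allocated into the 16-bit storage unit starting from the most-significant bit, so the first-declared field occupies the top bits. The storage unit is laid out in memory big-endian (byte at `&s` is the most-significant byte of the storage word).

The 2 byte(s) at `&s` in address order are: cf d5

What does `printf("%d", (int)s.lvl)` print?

1662

[0]=0xcf [1]=0xd5 (big-endian) → word 0xcfd5
lvl:11 @ bit 5 → (0xcfd5>>5)&0x7ff = 0x67e  ←
id:1 @ bit 4 → (0xcfd5>>4)&0x1 = 0x1
tag:2 @ bit 2 → (0xcfd5>>2)&0x3 = 0x1
addr_hi:2 @ bit 0 → (0xcfd5>>0)&0x3 = 0x1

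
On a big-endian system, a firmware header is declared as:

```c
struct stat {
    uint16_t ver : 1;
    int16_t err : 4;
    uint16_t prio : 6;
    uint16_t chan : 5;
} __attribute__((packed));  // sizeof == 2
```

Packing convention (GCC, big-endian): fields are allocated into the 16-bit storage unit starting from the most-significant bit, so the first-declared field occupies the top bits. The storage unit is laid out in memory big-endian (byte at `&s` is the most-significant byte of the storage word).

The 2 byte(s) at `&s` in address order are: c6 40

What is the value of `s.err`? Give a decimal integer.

-8

[0]=0xc6 [1]=0x40 (big-endian) → word 0xc640
ver [15+:1] = (word>>15) & 0x1 = 1
err [11+:4] = (word>>11) & 0xf = 8  ←
prio [5+:6] = (word>>5) & 0x3f = 50
chan [0+:5] = (word>>0) & 0x1f = 0
err signed 4b, MSB=1: 8 - 16 = -8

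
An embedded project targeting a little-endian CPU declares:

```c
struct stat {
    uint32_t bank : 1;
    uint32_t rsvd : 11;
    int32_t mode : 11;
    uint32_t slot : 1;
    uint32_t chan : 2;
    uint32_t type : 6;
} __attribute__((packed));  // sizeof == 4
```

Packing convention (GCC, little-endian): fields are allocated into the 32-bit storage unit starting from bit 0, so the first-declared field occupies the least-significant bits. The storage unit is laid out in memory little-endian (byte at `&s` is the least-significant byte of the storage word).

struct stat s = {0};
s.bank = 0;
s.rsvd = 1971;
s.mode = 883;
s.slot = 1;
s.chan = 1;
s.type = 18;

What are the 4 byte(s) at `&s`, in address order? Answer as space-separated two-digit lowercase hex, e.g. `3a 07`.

66 3f b7 49

[0+:1] bank=0 & 0x1 = 0x0; word=0x00000000
[1+:11] rsvd=1971 & 0x7ff = 0x7b3; word=0x00000f66
[12+:11] mode=883 & 0x7ff = 0x373; word=0x00373f66
[23+:1] slot=1 & 0x1 = 0x1; word=0x00b73f66
[24+:2] chan=1 & 0x3 = 0x1; word=0x01b73f66
[26+:6] type=18 & 0x3f = 0x12; word=0x49b73f66
word = 0x49b73f66 → little-endian bytes:
  [0]=0x66  [1]=0x3f  [2]=0xb7  [3]=0x49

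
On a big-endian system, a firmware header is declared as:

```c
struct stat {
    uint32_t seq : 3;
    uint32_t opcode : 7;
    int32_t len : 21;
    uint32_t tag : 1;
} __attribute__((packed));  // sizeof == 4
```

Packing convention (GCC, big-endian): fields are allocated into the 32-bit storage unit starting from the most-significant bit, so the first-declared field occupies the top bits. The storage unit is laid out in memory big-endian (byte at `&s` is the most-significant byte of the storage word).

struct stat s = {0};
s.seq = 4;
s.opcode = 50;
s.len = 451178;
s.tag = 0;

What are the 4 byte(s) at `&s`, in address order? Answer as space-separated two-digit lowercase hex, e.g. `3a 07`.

seq (3b) val=4 bits=0x4 at bit 29: 0x80000000
opcode (7b) val=50 bits=0x32 at bit 22: 0x8c800000
len (21b) val=451178 bits=0x6e26a at bit 1: 0x8c8dc4d4
tag (1b) val=0 bits=0x0 at bit 0: 0x8c8dc4d4
word = 0x8c8dc4d4 → big-endian bytes:
  [0]=0x8c  [1]=0x8d  [2]=0xc4  [3]=0xd4

8c 8d c4 d4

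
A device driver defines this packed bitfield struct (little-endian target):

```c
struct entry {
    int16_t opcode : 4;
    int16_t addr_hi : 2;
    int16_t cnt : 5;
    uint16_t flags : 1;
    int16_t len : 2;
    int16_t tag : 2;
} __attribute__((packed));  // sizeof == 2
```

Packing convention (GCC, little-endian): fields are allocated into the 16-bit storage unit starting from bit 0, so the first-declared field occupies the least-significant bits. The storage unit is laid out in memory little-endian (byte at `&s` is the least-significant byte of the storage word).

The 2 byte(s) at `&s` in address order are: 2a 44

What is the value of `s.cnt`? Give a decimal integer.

[0]=0x2a [1]=0x44 (little-endian) → word 0x442a
opcode:4 @ bit 0 → (0x442a>>0)&0xf = 0xa
addr_hi:2 @ bit 4 → (0x442a>>4)&0x3 = 0x2
cnt:5 @ bit 6 → (0x442a>>6)&0x1f = 0x10  ←
flags:1 @ bit 11 → (0x442a>>11)&0x1 = 0x0
len:2 @ bit 12 → (0x442a>>12)&0x3 = 0x0
tag:2 @ bit 14 → (0x442a>>14)&0x3 = 0x1
cnt signed 5b, MSB=1: 16 - 32 = -16

-16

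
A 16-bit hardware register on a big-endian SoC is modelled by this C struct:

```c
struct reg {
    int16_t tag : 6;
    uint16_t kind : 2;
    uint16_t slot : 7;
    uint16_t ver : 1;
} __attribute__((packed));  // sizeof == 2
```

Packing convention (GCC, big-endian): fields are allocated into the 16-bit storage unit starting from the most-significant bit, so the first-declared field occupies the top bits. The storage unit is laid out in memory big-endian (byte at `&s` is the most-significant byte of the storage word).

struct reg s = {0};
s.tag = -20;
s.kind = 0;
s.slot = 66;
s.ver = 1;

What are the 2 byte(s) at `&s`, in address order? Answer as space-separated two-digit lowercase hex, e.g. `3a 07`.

tag (6b) val=-20 bits=0x2c at bit 10: 0xb000
kind (2b) val=0 bits=0x0 at bit 8: 0xb000
slot (7b) val=66 bits=0x42 at bit 1: 0xb084
ver (1b) val=1 bits=0x1 at bit 0: 0xb085
word = 0xb085 → big-endian bytes:
  [0]=0xb0  [1]=0x85

b0 85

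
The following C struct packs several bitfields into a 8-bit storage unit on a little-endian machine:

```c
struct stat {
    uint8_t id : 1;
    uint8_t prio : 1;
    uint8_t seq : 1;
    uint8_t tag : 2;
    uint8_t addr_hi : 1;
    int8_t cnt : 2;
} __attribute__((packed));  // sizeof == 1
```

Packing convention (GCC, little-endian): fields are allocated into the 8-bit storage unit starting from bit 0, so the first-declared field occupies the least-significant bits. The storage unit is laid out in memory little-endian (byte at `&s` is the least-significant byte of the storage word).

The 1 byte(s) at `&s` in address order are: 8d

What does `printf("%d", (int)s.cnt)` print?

[0]=0x8d (little-endian) → word 0x8d
id:1 @ bit 0 → (0x8d>>0)&0x1 = 0x1
prio:1 @ bit 1 → (0x8d>>1)&0x1 = 0x0
seq:1 @ bit 2 → (0x8d>>2)&0x1 = 0x1
tag:2 @ bit 3 → (0x8d>>3)&0x3 = 0x1
addr_hi:1 @ bit 5 → (0x8d>>5)&0x1 = 0x0
cnt:2 @ bit 6 → (0x8d>>6)&0x3 = 0x2  ←
cnt signed 2b, MSB=1: 2 - 4 = -2

-2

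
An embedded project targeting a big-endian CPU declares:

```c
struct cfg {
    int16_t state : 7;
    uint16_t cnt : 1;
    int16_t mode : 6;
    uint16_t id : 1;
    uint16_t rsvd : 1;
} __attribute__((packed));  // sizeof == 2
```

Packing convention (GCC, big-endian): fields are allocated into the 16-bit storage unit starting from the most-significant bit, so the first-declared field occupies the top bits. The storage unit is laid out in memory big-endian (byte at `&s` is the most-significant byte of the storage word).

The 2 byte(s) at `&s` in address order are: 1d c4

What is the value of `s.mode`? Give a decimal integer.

-15

[0]=0x1d [1]=0xc4 (big-endian) → word 0x1dc4
state:7 @ bit 9 → (0x1dc4>>9)&0x7f = 0xe
cnt:1 @ bit 8 → (0x1dc4>>8)&0x1 = 0x1
mode:6 @ bit 2 → (0x1dc4>>2)&0x3f = 0x31  ←
id:1 @ bit 1 → (0x1dc4>>1)&0x1 = 0x0
rsvd:1 @ bit 0 → (0x1dc4>>0)&0x1 = 0x0
mode signed 6b, MSB=1: 49 - 64 = -15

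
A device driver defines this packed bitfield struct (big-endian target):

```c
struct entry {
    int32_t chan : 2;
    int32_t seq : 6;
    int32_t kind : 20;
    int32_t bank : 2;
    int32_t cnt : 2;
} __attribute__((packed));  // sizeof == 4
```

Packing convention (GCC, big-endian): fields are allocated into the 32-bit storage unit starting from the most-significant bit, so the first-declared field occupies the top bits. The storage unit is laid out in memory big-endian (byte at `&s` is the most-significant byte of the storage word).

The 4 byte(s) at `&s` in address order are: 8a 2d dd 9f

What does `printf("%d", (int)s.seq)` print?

[0]=0x8a [1]=0x2d [2]=0xdd [3]=0x9f (big-endian) → word 0x8a2ddd9f
chan:2 @ bit 30 → (0x8a2ddd9f>>30)&0x3 = 0x2
seq:6 @ bit 24 → (0x8a2ddd9f>>24)&0x3f = 0xa  ←
kind:20 @ bit 4 → (0x8a2ddd9f>>4)&0xfffff = 0x2ddd9
bank:2 @ bit 2 → (0x8a2ddd9f>>2)&0x3 = 0x3
cnt:2 @ bit 0 → (0x8a2ddd9f>>0)&0x3 = 0x3
seq signed 6b, MSB=0: value = 10

10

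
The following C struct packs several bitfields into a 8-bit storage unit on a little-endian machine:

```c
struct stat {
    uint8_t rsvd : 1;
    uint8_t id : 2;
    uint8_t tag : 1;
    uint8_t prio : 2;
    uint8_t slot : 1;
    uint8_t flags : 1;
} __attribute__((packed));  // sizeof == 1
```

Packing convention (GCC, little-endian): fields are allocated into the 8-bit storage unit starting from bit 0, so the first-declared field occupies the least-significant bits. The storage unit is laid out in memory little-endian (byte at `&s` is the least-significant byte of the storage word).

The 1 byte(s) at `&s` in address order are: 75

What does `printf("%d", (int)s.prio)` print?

3

[0]=0x75 (little-endian) → word 0x75
rsvd [0+:1] = (word>>0) & 0x1 = 1
id [1+:2] = (word>>1) & 0x3 = 2
tag [3+:1] = (word>>3) & 0x1 = 0
prio [4+:2] = (word>>4) & 0x3 = 3  ←
slot [6+:1] = (word>>6) & 0x1 = 1
flags [7+:1] = (word>>7) & 0x1 = 0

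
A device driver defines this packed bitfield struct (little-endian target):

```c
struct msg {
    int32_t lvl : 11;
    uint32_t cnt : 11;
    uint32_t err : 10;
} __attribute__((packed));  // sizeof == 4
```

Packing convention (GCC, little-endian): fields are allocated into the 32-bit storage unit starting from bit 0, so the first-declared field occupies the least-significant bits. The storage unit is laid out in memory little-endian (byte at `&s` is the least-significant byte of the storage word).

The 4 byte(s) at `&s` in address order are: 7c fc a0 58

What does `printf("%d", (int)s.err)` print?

354

[0]=0x7c [1]=0xfc [2]=0xa0 [3]=0x58 (little-endian) → word 0x58a0fc7c
lvl [0+:11] = (word>>0) & 0x7ff = 1148
cnt [11+:11] = (word>>11) & 0x7ff = 1055
err [22+:10] = (word>>22) & 0x3ff = 354  ←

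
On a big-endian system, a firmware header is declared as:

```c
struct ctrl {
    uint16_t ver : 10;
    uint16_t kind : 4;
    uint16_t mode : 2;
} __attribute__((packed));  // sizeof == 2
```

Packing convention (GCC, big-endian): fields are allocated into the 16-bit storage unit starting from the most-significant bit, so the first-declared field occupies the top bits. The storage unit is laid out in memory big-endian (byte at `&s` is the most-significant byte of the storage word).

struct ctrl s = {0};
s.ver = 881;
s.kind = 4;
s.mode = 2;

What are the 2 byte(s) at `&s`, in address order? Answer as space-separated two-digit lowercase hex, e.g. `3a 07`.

ver (10b) val=881 bits=0x371 at bit 6: 0xdc40
kind (4b) val=4 bits=0x4 at bit 2: 0xdc50
mode (2b) val=2 bits=0x2 at bit 0: 0xdc52
word = 0xdc52 → big-endian bytes:
  [0]=0xdc  [1]=0x52

dc 52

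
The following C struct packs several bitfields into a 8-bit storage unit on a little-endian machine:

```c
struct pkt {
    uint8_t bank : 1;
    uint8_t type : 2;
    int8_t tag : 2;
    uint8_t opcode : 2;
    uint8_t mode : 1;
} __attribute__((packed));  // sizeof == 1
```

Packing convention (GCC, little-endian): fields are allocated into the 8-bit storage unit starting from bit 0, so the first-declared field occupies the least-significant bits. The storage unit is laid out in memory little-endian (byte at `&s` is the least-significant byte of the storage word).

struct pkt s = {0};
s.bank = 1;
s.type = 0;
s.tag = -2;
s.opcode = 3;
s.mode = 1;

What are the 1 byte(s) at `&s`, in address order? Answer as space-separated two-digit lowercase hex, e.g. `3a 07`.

bank (1b) val=1 bits=0x1 at bit 0: 0x01
type (2b) val=0 bits=0x0 at bit 1: 0x01
tag (2b) val=-2 bits=0x2 at bit 3: 0x11
opcode (2b) val=3 bits=0x3 at bit 5: 0x71
mode (1b) val=1 bits=0x1 at bit 7: 0xf1
word = 0xf1 → little-endian bytes:
  [0]=0xf1

f1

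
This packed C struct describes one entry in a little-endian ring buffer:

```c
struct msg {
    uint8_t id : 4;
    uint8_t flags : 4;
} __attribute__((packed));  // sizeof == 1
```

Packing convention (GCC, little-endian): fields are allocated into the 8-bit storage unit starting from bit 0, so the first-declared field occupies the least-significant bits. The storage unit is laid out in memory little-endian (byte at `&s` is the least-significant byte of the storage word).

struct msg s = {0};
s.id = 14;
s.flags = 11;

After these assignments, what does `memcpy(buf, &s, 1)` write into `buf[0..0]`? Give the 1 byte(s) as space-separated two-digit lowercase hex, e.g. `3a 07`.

be

[0+:4] id=14 & 0xf = 0xe; word=0x0e
[4+:4] flags=11 & 0xf = 0xb; word=0xbe
word = 0xbe → little-endian bytes:
  [0]=0xbe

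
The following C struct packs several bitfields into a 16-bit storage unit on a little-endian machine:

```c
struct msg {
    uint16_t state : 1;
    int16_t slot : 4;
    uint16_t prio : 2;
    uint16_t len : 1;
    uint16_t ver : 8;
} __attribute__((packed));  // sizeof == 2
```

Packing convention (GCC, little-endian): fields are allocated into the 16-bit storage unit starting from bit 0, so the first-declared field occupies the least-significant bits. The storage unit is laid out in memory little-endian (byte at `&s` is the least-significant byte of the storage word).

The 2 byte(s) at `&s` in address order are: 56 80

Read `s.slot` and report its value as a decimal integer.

-5

[0]=0x56 [1]=0x80 (little-endian) → word 0x8056
state [0+:1] = (word>>0) & 0x1 = 0
slot [1+:4] = (word>>1) & 0xf = 11  ←
prio [5+:2] = (word>>5) & 0x3 = 2
len [7+:1] = (word>>7) & 0x1 = 0
ver [8+:8] = (word>>8) & 0xff = 128
slot signed 4b, MSB=1: 11 - 16 = -5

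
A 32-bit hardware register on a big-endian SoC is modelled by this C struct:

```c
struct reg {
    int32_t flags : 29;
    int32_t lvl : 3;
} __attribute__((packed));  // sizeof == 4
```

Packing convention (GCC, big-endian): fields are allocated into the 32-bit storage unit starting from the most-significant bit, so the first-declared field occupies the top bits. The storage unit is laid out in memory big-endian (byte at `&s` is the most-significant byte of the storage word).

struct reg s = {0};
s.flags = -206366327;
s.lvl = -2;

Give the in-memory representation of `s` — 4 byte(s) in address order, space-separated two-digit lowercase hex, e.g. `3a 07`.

9d 98 cc 4e

flags:29 = -206366327 → 0x13b31989 << 3 → word 0x9d98cc48
lvl:3 = -2 → 0x6 << 0 → word 0x9d98cc4e
word = 0x9d98cc4e → big-endian bytes:
  [0]=0x9d  [1]=0x98  [2]=0xcc  [3]=0x4e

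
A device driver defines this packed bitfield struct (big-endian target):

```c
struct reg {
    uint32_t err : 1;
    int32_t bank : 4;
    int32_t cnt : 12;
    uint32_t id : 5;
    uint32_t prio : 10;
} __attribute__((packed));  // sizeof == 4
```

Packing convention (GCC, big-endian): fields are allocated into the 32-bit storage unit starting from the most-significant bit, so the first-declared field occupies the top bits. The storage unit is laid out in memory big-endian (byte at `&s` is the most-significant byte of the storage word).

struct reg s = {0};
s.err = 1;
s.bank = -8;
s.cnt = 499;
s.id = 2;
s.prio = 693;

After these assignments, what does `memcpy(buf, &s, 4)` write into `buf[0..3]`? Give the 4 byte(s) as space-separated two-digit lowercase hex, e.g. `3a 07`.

c0 f9 8a b5

err:1 = 1 → 0x1 << 31 → word 0x80000000
bank:4 = -8 → 0x8 << 27 → word 0xc0000000
cnt:12 = 499 → 0x1f3 << 15 → word 0xc0f98000
id:5 = 2 → 0x2 << 10 → word 0xc0f98800
prio:10 = 693 → 0x2b5 << 0 → word 0xc0f98ab5
word = 0xc0f98ab5 → big-endian bytes:
  [0]=0xc0  [1]=0xf9  [2]=0x8a  [3]=0xb5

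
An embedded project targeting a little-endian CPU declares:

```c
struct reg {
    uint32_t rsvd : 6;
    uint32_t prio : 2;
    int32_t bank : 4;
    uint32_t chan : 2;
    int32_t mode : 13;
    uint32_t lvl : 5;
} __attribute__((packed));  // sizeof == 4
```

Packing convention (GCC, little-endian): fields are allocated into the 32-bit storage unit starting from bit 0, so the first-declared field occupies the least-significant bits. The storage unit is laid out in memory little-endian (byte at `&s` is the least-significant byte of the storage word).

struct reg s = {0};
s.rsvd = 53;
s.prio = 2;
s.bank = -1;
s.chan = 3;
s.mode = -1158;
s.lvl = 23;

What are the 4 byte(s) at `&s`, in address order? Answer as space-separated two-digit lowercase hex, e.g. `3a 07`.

rsvd:6 = 53 → 0x35 << 0 → word 0x00000035
prio:2 = 2 → 0x2 << 6 → word 0x000000b5
bank:4 = -1 → 0xf << 8 → word 0x00000fb5
chan:2 = 3 → 0x3 << 12 → word 0x00003fb5
mode:13 = -1158 → 0x1b7a << 14 → word 0x06debfb5
lvl:5 = 23 → 0x17 << 27 → word 0xbedebfb5
word = 0xbedebfb5 → little-endian bytes:
  [0]=0xb5  [1]=0xbf  [2]=0xde  [3]=0xbe

b5 bf de be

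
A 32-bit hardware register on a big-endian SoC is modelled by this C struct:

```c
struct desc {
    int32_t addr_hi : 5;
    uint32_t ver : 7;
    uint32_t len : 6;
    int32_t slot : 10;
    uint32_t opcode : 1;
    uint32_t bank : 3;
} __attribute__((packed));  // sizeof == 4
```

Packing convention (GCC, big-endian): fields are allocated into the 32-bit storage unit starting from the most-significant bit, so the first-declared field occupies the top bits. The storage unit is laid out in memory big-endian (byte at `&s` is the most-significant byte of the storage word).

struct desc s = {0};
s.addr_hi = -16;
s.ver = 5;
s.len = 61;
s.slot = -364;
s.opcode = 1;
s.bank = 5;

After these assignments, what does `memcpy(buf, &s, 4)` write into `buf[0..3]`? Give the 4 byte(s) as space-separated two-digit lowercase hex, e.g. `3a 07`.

addr_hi:5 = -16 → 0x10 << 27 → word 0x80000000
ver:7 = 5 → 0x5 << 20 → word 0x80500000
len:6 = 61 → 0x3d << 14 → word 0x805f4000
slot:10 = -364 → 0x294 << 4 → word 0x805f6940
opcode:1 = 1 → 0x1 << 3 → word 0x805f6948
bank:3 = 5 → 0x5 << 0 → word 0x805f694d
word = 0x805f694d → big-endian bytes:
  [0]=0x80  [1]=0x5f  [2]=0x69  [3]=0x4d

80 5f 69 4d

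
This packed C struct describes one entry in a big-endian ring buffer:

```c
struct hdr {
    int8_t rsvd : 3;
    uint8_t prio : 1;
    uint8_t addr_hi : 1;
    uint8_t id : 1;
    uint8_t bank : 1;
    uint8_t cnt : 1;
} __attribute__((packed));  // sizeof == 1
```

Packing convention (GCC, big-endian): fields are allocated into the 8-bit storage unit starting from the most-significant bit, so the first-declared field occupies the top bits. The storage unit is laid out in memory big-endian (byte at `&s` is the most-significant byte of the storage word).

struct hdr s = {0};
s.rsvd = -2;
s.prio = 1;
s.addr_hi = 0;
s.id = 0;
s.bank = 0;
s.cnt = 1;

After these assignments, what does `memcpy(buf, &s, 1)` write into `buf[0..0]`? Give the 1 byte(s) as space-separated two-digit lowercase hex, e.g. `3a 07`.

d1

rsvd (3b) val=-2 bits=0x6 at bit 5: 0xc0
prio (1b) val=1 bits=0x1 at bit 4: 0xd0
addr_hi (1b) val=0 bits=0x0 at bit 3: 0xd0
id (1b) val=0 bits=0x0 at bit 2: 0xd0
bank (1b) val=0 bits=0x0 at bit 1: 0xd0
cnt (1b) val=1 bits=0x1 at bit 0: 0xd1
word = 0xd1 → big-endian bytes:
  [0]=0xd1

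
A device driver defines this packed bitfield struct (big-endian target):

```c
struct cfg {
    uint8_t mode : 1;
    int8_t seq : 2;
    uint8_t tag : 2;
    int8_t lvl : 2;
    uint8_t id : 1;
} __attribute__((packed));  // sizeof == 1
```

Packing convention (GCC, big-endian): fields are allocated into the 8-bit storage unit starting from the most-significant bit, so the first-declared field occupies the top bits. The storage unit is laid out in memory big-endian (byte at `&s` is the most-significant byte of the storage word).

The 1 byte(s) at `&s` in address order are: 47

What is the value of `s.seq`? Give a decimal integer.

-2

[0]=0x47 (big-endian) → word 0x47
mode [7+:1] = (word>>7) & 0x1 = 0
seq [5+:2] = (word>>5) & 0x3 = 2  ←
tag [3+:2] = (word>>3) & 0x3 = 0
lvl [1+:2] = (word>>1) & 0x3 = 3
id [0+:1] = (word>>0) & 0x1 = 1
seq signed 2b, MSB=1: 2 - 4 = -2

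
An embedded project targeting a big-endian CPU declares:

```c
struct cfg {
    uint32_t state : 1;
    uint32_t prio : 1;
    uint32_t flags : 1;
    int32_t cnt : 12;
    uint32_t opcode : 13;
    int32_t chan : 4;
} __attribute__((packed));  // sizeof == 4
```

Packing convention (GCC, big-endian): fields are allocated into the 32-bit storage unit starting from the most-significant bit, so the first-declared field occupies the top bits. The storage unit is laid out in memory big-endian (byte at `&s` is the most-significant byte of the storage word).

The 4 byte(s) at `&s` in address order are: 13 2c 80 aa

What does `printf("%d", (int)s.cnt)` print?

-1642

[0]=0x13 [1]=0x2c [2]=0x80 [3]=0xaa (big-endian) → word 0x132c80aa
state [31+:1] = (word>>31) & 0x1 = 0
prio [30+:1] = (word>>30) & 0x1 = 0
flags [29+:1] = (word>>29) & 0x1 = 0
cnt [17+:12] = (word>>17) & 0xfff = 2454  ←
opcode [4+:13] = (word>>4) & 0x1fff = 2058
chan [0+:4] = (word>>0) & 0xf = 10
cnt signed 12b, MSB=1: 2454 - 4096 = -1642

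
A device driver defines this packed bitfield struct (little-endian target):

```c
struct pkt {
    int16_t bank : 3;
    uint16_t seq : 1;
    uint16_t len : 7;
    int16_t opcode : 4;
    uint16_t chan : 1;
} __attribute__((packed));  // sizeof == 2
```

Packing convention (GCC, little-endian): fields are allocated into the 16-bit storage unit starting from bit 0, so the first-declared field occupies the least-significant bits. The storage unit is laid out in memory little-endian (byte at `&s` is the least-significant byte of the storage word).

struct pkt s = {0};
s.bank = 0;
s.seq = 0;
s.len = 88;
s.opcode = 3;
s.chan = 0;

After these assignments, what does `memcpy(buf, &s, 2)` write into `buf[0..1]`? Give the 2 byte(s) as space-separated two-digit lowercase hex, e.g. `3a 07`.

80 1d

bank:3 = 0 → 0x0 << 0 → word 0x0000
seq:1 = 0 → 0x0 << 3 → word 0x0000
len:7 = 88 → 0x58 << 4 → word 0x0580
opcode:4 = 3 → 0x3 << 11 → word 0x1d80
chan:1 = 0 → 0x0 << 15 → word 0x1d80
word = 0x1d80 → little-endian bytes:
  [0]=0x80  [1]=0x1d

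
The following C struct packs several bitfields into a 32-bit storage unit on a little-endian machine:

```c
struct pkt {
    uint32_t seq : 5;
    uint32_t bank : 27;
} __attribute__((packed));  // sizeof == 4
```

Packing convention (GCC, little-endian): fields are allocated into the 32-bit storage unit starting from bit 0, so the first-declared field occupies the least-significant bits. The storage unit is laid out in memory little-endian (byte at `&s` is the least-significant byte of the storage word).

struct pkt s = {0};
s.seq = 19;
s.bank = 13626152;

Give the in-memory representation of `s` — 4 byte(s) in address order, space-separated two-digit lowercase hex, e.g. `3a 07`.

13 65 fd 19

[0+:5] seq=19 & 0x1f = 0x13; word=0x00000013
[5+:27] bank=13626152 & 0x7ffffff = 0xcfeb28; word=0x19fd6513
word = 0x19fd6513 → little-endian bytes:
  [0]=0x13  [1]=0x65  [2]=0xfd  [3]=0x19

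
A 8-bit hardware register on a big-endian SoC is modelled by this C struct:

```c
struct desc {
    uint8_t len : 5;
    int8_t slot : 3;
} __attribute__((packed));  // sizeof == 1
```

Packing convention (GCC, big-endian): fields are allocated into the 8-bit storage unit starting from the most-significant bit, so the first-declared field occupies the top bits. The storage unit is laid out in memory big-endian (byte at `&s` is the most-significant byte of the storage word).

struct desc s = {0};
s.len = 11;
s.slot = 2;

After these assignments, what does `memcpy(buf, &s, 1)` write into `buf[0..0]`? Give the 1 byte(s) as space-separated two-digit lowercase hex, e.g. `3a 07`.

[3+:5] len=11 & 0x1f = 0xb; word=0x58
[0+:3] slot=2 & 0x7 = 0x2; word=0x5a
word = 0x5a → big-endian bytes:
  [0]=0x5a

5a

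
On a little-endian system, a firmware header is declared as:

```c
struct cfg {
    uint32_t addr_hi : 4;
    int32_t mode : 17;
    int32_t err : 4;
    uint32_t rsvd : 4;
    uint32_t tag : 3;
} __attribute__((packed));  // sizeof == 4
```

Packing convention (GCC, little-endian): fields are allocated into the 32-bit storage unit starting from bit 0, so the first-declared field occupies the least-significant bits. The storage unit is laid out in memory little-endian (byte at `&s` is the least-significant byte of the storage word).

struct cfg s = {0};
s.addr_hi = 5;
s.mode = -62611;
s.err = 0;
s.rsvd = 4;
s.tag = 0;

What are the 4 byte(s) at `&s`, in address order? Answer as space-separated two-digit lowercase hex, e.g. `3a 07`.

[0+:4] addr_hi=5 & 0xf = 0x5; word=0x00000005
[4+:17] mode=-62611 & 0x1ffff = 0x10b6d; word=0x0010b6d5
[21+:4] err=0 & 0xf = 0x0; word=0x0010b6d5
[25+:4] rsvd=4 & 0xf = 0x4; word=0x0810b6d5
[29+:3] tag=0 & 0x7 = 0x0; word=0x0810b6d5
word = 0x0810b6d5 → little-endian bytes:
  [0]=0xd5  [1]=0xb6  [2]=0x10  [3]=0x08

d5 b6 10 08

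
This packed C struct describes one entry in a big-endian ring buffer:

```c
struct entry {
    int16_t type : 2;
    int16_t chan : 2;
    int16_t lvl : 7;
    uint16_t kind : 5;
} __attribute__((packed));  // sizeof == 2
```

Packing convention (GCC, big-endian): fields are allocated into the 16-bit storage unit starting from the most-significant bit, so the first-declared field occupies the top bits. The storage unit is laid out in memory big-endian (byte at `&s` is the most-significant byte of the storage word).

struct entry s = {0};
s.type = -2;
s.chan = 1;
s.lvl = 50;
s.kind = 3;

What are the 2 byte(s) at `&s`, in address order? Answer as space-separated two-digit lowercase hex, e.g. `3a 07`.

[14+:2] type=-2 & 0x3 = 0x2; word=0x8000
[12+:2] chan=1 & 0x3 = 0x1; word=0x9000
[5+:7] lvl=50 & 0x7f = 0x32; word=0x9640
[0+:5] kind=3 & 0x1f = 0x3; word=0x9643
word = 0x9643 → big-endian bytes:
  [0]=0x96  [1]=0x43

96 43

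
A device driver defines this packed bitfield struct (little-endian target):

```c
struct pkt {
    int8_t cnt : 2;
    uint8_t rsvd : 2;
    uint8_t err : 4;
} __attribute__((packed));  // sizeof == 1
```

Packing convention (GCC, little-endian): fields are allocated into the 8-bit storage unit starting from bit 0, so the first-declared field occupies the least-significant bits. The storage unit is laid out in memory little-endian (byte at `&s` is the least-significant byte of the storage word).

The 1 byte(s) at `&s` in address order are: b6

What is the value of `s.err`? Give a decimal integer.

[0]=0xb6 (little-endian) → word 0xb6
cnt [0+:2] = (word>>0) & 0x3 = 2
rsvd [2+:2] = (word>>2) & 0x3 = 1
err [4+:4] = (word>>4) & 0xf = 11  ←

11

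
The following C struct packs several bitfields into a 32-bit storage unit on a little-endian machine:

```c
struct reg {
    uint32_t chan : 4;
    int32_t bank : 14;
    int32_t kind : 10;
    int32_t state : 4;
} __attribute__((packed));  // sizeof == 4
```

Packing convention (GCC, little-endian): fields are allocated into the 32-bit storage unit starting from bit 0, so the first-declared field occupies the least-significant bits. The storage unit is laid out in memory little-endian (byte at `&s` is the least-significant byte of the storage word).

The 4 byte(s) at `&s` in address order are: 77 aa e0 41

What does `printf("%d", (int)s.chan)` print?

7

[0]=0x77 [1]=0xaa [2]=0xe0 [3]=0x41 (little-endian) → word 0x41e0aa77
chan:4 @ bit 0 → (0x41e0aa77>>0)&0xf = 0x7  ←
bank:14 @ bit 4 → (0x41e0aa77>>4)&0x3fff = 0xaa7
kind:10 @ bit 18 → (0x41e0aa77>>18)&0x3ff = 0x78
state:4 @ bit 28 → (0x41e0aa77>>28)&0xf = 0x4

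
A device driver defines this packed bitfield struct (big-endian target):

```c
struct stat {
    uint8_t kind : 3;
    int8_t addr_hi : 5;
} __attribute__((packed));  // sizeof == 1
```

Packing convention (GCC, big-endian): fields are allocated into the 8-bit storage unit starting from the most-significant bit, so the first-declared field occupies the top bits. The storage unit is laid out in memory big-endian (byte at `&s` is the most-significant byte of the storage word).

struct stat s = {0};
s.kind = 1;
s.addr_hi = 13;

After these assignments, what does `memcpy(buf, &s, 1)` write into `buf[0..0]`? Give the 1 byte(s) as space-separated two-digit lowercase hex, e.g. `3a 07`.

2d

kind:3 = 1 → 0x1 << 5 → word 0x20
addr_hi:5 = 13 → 0xd << 0 → word 0x2d
word = 0x2d → big-endian bytes:
  [0]=0x2d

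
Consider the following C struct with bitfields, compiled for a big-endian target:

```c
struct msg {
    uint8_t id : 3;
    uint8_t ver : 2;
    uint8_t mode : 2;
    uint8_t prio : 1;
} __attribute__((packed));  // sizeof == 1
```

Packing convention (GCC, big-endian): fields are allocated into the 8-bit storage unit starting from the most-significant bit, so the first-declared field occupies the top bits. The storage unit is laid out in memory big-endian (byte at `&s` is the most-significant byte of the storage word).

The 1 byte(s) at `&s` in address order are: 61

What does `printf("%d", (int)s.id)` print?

[0]=0x61 (big-endian) → word 0x61
id:3 @ bit 5 → (0x61>>5)&0x7 = 0x3  ←
ver:2 @ bit 3 → (0x61>>3)&0x3 = 0x0
mode:2 @ bit 1 → (0x61>>1)&0x3 = 0x0
prio:1 @ bit 0 → (0x61>>0)&0x1 = 0x1

3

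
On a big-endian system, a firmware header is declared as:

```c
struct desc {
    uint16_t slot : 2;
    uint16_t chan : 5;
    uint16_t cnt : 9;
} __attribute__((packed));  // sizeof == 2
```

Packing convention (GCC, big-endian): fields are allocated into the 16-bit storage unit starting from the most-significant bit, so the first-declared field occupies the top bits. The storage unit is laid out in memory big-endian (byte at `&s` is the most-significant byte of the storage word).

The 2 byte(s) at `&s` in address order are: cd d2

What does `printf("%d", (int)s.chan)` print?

6

[0]=0xcd [1]=0xd2 (big-endian) → word 0xcdd2
slot:2 @ bit 14 → (0xcdd2>>14)&0x3 = 0x3
chan:5 @ bit 9 → (0xcdd2>>9)&0x1f = 0x6  ←
cnt:9 @ bit 0 → (0xcdd2>>0)&0x1ff = 0x1d2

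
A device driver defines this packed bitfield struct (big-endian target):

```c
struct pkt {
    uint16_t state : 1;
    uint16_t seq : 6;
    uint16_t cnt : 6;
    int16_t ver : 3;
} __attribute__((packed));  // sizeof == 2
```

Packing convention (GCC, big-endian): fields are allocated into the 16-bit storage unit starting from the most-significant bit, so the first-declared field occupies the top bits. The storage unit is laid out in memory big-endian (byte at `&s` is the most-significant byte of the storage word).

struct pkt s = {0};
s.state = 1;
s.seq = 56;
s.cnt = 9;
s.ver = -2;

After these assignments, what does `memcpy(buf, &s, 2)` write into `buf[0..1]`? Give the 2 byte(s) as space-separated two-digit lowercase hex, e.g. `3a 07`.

f0 4e

[15+:1] state=1 & 0x1 = 0x1; word=0x8000
[9+:6] seq=56 & 0x3f = 0x38; word=0xf000
[3+:6] cnt=9 & 0x3f = 0x9; word=0xf048
[0+:3] ver=-2 & 0x7 = 0x6; word=0xf04e
word = 0xf04e → big-endian bytes:
  [0]=0xf0  [1]=0x4e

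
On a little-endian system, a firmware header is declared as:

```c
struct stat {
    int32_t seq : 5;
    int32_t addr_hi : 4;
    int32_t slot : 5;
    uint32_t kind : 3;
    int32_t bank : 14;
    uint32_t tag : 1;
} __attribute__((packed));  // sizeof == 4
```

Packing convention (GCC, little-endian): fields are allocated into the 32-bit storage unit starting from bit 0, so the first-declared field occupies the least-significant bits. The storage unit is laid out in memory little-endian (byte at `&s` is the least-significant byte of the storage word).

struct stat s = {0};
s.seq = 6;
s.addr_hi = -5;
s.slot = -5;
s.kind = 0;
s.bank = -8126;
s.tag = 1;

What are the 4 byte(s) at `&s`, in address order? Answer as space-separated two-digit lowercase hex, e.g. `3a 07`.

66 37 84 c0

seq (5b) val=6 bits=0x6 at bit 0: 0x00000006
addr_hi (4b) val=-5 bits=0xb at bit 5: 0x00000166
slot (5b) val=-5 bits=0x1b at bit 9: 0x00003766
kind (3b) val=0 bits=0x0 at bit 14: 0x00003766
bank (14b) val=-8126 bits=0x2042 at bit 17: 0x40843766
tag (1b) val=1 bits=0x1 at bit 31: 0xc0843766
word = 0xc0843766 → little-endian bytes:
  [0]=0x66  [1]=0x37  [2]=0x84  [3]=0xc0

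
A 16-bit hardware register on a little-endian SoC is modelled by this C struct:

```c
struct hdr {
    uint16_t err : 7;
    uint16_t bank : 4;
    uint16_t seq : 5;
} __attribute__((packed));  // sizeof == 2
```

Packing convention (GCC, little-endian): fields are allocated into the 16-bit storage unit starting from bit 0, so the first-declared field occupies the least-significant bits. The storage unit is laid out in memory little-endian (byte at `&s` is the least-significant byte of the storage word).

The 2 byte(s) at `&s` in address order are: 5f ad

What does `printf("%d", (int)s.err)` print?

95

[0]=0x5f [1]=0xad (little-endian) → word 0xad5f
err [0+:7] = (word>>0) & 0x7f = 95  ←
bank [7+:4] = (word>>7) & 0xf = 10
seq [11+:5] = (word>>11) & 0x1f = 21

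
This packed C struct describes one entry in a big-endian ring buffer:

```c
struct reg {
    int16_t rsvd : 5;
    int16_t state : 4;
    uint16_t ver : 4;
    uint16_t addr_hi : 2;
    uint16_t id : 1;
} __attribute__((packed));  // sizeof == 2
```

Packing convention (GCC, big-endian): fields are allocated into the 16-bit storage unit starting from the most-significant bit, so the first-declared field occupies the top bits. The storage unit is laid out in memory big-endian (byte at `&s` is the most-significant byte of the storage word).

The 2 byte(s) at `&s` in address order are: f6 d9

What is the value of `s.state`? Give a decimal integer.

-3

[0]=0xf6 [1]=0xd9 (big-endian) → word 0xf6d9
rsvd:5 @ bit 11 → (0xf6d9>>11)&0x1f = 0x1e
state:4 @ bit 7 → (0xf6d9>>7)&0xf = 0xd  ←
ver:4 @ bit 3 → (0xf6d9>>3)&0xf = 0xb
addr_hi:2 @ bit 1 → (0xf6d9>>1)&0x3 = 0x0
id:1 @ bit 0 → (0xf6d9>>0)&0x1 = 0x1
state signed 4b, MSB=1: 13 - 16 = -3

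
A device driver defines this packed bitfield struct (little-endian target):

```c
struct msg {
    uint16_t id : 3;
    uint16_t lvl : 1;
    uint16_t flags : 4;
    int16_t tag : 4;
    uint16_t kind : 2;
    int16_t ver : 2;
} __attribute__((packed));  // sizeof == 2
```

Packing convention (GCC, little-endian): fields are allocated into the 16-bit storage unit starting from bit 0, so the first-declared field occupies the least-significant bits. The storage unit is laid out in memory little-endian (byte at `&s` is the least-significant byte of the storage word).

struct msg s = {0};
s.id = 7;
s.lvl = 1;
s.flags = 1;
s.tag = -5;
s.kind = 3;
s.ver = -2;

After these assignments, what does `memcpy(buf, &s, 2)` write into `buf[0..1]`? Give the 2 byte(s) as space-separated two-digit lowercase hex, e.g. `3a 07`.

id:3 = 7 → 0x7 << 0 → word 0x0007
lvl:1 = 1 → 0x1 << 3 → word 0x000f
flags:4 = 1 → 0x1 << 4 → word 0x001f
tag:4 = -5 → 0xb << 8 → word 0x0b1f
kind:2 = 3 → 0x3 << 12 → word 0x3b1f
ver:2 = -2 → 0x2 << 14 → word 0xbb1f
word = 0xbb1f → little-endian bytes:
  [0]=0x1f  [1]=0xbb

1f bb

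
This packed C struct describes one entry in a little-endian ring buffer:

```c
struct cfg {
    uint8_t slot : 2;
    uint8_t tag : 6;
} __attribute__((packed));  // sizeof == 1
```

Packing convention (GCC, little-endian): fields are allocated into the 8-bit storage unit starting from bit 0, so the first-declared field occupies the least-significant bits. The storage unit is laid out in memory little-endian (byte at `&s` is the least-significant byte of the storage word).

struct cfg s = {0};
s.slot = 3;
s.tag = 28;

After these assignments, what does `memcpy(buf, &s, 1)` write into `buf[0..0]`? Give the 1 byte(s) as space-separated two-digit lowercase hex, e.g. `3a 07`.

slot (2b) val=3 bits=0x3 at bit 0: 0x03
tag (6b) val=28 bits=0x1c at bit 2: 0x73
word = 0x73 → little-endian bytes:
  [0]=0x73

73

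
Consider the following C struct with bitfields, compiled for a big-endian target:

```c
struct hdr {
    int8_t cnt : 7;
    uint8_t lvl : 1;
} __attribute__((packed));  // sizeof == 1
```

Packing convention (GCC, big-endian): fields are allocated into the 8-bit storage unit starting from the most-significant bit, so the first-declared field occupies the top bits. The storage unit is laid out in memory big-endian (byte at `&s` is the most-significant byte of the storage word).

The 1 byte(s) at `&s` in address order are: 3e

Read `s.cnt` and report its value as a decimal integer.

[0]=0x3e (big-endian) → word 0x3e
cnt:7 @ bit 1 → (0x3e>>1)&0x7f = 0x1f  ←
lvl:1 @ bit 0 → (0x3e>>0)&0x1 = 0x0
cnt signed 7b, MSB=0: value = 31

31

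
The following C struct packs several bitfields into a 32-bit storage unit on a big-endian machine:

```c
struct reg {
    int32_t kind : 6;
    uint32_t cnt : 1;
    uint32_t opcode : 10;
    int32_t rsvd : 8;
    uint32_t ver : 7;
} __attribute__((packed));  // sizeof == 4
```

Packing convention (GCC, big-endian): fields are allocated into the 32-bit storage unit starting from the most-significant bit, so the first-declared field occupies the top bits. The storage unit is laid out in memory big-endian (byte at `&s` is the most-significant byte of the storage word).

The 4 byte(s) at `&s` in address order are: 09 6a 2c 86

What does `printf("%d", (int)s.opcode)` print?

724

[0]=0x09 [1]=0x6a [2]=0x2c [3]=0x86 (big-endian) → word 0x096a2c86
kind:6 @ bit 26 → (0x096a2c86>>26)&0x3f = 0x2
cnt:1 @ bit 25 → (0x096a2c86>>25)&0x1 = 0x0
opcode:10 @ bit 15 → (0x096a2c86>>15)&0x3ff = 0x2d4  ←
rsvd:8 @ bit 7 → (0x096a2c86>>7)&0xff = 0x59
ver:7 @ bit 0 → (0x096a2c86>>0)&0x7f = 0x6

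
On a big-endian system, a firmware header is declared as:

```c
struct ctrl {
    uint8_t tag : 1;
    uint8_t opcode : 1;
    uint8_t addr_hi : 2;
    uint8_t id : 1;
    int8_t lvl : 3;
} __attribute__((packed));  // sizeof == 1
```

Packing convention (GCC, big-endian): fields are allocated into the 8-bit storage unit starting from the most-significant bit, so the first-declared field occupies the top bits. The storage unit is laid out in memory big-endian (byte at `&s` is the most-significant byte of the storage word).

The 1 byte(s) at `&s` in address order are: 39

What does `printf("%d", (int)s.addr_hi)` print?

[0]=0x39 (big-endian) → word 0x39
tag:1 @ bit 7 → (0x39>>7)&0x1 = 0x0
opcode:1 @ bit 6 → (0x39>>6)&0x1 = 0x0
addr_hi:2 @ bit 4 → (0x39>>4)&0x3 = 0x3  ←
id:1 @ bit 3 → (0x39>>3)&0x1 = 0x1
lvl:3 @ bit 0 → (0x39>>0)&0x7 = 0x1

3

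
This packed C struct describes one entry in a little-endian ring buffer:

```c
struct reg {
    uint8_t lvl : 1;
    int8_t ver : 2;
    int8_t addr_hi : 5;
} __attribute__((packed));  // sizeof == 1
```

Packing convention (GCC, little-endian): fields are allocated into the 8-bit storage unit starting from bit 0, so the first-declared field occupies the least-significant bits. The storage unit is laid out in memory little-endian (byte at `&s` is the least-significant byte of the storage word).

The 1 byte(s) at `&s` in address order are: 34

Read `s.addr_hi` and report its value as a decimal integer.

6

[0]=0x34 (little-endian) → word 0x34
lvl [0+:1] = (word>>0) & 0x1 = 0
ver [1+:2] = (word>>1) & 0x3 = 2
addr_hi [3+:5] = (word>>3) & 0x1f = 6  ←
addr_hi signed 5b, MSB=0: value = 6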